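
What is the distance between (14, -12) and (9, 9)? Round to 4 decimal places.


d = sqrt((9-14)^2 + (9--12)^2) = 21.587

21.587


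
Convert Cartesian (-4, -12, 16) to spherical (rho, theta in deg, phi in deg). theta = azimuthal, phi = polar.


rho = sqrt((-4)^2 + (-12)^2 + 16^2) = 20.3961
theta = atan2(-12, -4) = 251.5651 deg
phi = acos(16/20.3961) = 38.3288 deg

rho = 20.3961, theta = 251.5651 deg, phi = 38.3288 deg


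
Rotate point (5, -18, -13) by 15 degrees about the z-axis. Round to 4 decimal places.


x' = 5*cos(15) - -18*sin(15) = 9.4884
y' = 5*sin(15) + -18*cos(15) = -16.0926
z' = -13

(9.4884, -16.0926, -13)


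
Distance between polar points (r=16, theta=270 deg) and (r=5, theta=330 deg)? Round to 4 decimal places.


d = sqrt(r1^2 + r2^2 - 2*r1*r2*cos(t2-t1))
d = sqrt(16^2 + 5^2 - 2*16*5*cos(330-270)) = 14.1774

14.1774


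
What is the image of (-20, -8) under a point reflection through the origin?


Reflection through origin: (x, y) -> (-x, -y)
(-20, -8) -> (20, 8)

(20, 8)


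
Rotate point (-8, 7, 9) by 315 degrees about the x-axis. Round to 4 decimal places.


x' = -8
y' = 7*cos(315) - 9*sin(315) = 11.3137
z' = 7*sin(315) + 9*cos(315) = 1.4142

(-8, 11.3137, 1.4142)


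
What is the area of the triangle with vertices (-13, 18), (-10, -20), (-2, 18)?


Area = |x1(y2-y3) + x2(y3-y1) + x3(y1-y2)| / 2
= |-13*(-20-18) + -10*(18-18) + -2*(18--20)| / 2
= 209

209


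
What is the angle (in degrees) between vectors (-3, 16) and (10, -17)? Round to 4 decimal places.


dot = -3*10 + 16*-17 = -302
|u| = 16.2788, |v| = 19.7231
cos(angle) = -0.9406
angle = 160.1541 degrees

160.1541 degrees


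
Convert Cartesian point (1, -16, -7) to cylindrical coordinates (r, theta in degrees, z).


r = sqrt(1^2 + (-16)^2) = 16.0312
theta = atan2(-16, 1) = 273.5763 deg
z = -7

r = 16.0312, theta = 273.5763 deg, z = -7


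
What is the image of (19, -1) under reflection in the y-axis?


Reflection across y-axis: (x, y) -> (-x, y)
(19, -1) -> (-19, -1)

(-19, -1)


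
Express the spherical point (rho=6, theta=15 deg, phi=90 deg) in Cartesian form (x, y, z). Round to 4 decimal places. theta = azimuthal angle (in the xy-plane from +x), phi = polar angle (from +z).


x = 6 * sin(90) * cos(15) = 5.7956
y = 6 * sin(90) * sin(15) = 1.5529
z = 6 * cos(90) = 0

(5.7956, 1.5529, 0)


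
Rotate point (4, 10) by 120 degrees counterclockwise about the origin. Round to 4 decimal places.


x' = 4*cos(120) - 10*sin(120) = -10.6603
y' = 4*sin(120) + 10*cos(120) = -1.5359

(-10.6603, -1.5359)


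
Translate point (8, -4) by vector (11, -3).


Translation: (x+dx, y+dy) = (8+11, -4+-3) = (19, -7)

(19, -7)


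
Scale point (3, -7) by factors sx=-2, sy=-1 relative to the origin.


Scaling: (x*sx, y*sy) = (3*-2, -7*-1) = (-6, 7)

(-6, 7)


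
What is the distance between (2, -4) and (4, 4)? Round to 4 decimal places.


d = sqrt((4-2)^2 + (4--4)^2) = 8.2462

8.2462


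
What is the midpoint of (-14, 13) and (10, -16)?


Midpoint = ((-14+10)/2, (13+-16)/2) = (-2, -1.5)

(-2, -1.5)


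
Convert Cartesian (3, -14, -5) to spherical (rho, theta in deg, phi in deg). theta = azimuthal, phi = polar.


rho = sqrt(3^2 + (-14)^2 + (-5)^2) = 15.1658
theta = atan2(-14, 3) = 282.0948 deg
phi = acos(-5/15.1658) = 109.25 deg

rho = 15.1658, theta = 282.0948 deg, phi = 109.25 deg


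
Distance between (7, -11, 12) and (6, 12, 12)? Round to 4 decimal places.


d = sqrt((6-7)^2 + (12--11)^2 + (12-12)^2) = 23.0217

23.0217


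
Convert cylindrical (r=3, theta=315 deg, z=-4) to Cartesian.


x = 3 * cos(315) = 2.1213
y = 3 * sin(315) = -2.1213
z = -4

(2.1213, -2.1213, -4)


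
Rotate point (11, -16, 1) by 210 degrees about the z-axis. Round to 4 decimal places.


x' = 11*cos(210) - -16*sin(210) = -17.5263
y' = 11*sin(210) + -16*cos(210) = 8.3564
z' = 1

(-17.5263, 8.3564, 1)


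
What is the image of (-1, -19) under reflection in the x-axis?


Reflection across x-axis: (x, y) -> (x, -y)
(-1, -19) -> (-1, 19)

(-1, 19)


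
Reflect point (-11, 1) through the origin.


Reflection through origin: (x, y) -> (-x, -y)
(-11, 1) -> (11, -1)

(11, -1)


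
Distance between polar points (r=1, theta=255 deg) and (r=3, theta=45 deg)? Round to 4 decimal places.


d = sqrt(r1^2 + r2^2 - 2*r1*r2*cos(t2-t1))
d = sqrt(1^2 + 3^2 - 2*1*3*cos(45-255)) = 3.8982

3.8982


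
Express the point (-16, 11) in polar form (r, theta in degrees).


r = sqrt((-16)^2 + 11^2) = 19.4165
theta = atan2(11, -16) = 145.4915 degrees

r = 19.4165, theta = 145.4915 degrees


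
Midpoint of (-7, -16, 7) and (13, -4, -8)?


Midpoint = ((-7+13)/2, (-16+-4)/2, (7+-8)/2) = (3, -10, -0.5)

(3, -10, -0.5)


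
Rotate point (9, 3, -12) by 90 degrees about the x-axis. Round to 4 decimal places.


x' = 9
y' = 3*cos(90) - -12*sin(90) = 12
z' = 3*sin(90) + -12*cos(90) = 3

(9, 12, 3)


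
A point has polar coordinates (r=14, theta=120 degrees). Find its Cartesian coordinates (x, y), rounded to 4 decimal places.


x = 14 * cos(120) = -7
y = 14 * sin(120) = 12.1244

(-7, 12.1244)


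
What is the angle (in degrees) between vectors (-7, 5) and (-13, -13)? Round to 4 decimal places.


dot = -7*-13 + 5*-13 = 26
|u| = 8.6023, |v| = 18.3848
cos(angle) = 0.1644
angle = 80.5377 degrees

80.5377 degrees


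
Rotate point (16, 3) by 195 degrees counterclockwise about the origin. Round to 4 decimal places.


x' = 16*cos(195) - 3*sin(195) = -14.6784
y' = 16*sin(195) + 3*cos(195) = -7.0389

(-14.6784, -7.0389)


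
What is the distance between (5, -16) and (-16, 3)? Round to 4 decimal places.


d = sqrt((-16-5)^2 + (3--16)^2) = 28.3196

28.3196


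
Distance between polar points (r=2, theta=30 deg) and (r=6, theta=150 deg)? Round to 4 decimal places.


d = sqrt(r1^2 + r2^2 - 2*r1*r2*cos(t2-t1))
d = sqrt(2^2 + 6^2 - 2*2*6*cos(150-30)) = 7.2111

7.2111


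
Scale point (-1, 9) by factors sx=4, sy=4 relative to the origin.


Scaling: (x*sx, y*sy) = (-1*4, 9*4) = (-4, 36)

(-4, 36)


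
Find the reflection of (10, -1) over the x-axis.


Reflection across x-axis: (x, y) -> (x, -y)
(10, -1) -> (10, 1)

(10, 1)


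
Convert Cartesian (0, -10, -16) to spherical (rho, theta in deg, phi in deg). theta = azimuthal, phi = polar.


rho = sqrt(0^2 + (-10)^2 + (-16)^2) = 18.868
theta = atan2(-10, 0) = 270 deg
phi = acos(-16/18.868) = 147.9946 deg

rho = 18.868, theta = 270 deg, phi = 147.9946 deg


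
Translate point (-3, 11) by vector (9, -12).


Translation: (x+dx, y+dy) = (-3+9, 11+-12) = (6, -1)

(6, -1)


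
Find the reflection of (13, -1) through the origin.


Reflection through origin: (x, y) -> (-x, -y)
(13, -1) -> (-13, 1)

(-13, 1)


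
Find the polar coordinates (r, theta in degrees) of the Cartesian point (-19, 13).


r = sqrt((-19)^2 + 13^2) = 23.0217
theta = atan2(13, -19) = 145.6197 degrees

r = 23.0217, theta = 145.6197 degrees


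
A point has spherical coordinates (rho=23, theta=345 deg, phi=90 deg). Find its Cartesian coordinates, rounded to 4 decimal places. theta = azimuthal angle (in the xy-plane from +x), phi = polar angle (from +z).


x = 23 * sin(90) * cos(345) = 22.2163
y = 23 * sin(90) * sin(345) = -5.9528
z = 23 * cos(90) = 0

(22.2163, -5.9528, 0)


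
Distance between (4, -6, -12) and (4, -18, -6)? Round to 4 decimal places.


d = sqrt((4-4)^2 + (-18--6)^2 + (-6--12)^2) = 13.4164

13.4164


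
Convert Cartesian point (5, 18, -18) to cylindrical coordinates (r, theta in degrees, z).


r = sqrt(5^2 + 18^2) = 18.6815
theta = atan2(18, 5) = 74.4759 deg
z = -18

r = 18.6815, theta = 74.4759 deg, z = -18


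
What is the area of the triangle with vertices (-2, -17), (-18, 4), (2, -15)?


Area = |x1(y2-y3) + x2(y3-y1) + x3(y1-y2)| / 2
= |-2*(4--15) + -18*(-15--17) + 2*(-17-4)| / 2
= 58

58


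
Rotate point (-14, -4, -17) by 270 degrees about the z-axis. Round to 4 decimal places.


x' = -14*cos(270) - -4*sin(270) = -4
y' = -14*sin(270) + -4*cos(270) = 14
z' = -17

(-4, 14, -17)


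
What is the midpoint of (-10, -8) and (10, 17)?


Midpoint = ((-10+10)/2, (-8+17)/2) = (0, 4.5)

(0, 4.5)


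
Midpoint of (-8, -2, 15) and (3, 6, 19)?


Midpoint = ((-8+3)/2, (-2+6)/2, (15+19)/2) = (-2.5, 2, 17)

(-2.5, 2, 17)


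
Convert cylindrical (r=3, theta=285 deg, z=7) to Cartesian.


x = 3 * cos(285) = 0.7765
y = 3 * sin(285) = -2.8978
z = 7

(0.7765, -2.8978, 7)


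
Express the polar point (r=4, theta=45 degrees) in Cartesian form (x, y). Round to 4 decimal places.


x = 4 * cos(45) = 2.8284
y = 4 * sin(45) = 2.8284

(2.8284, 2.8284)


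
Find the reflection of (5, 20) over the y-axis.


Reflection across y-axis: (x, y) -> (-x, y)
(5, 20) -> (-5, 20)

(-5, 20)


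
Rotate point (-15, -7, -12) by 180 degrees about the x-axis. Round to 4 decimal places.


x' = -15
y' = -7*cos(180) - -12*sin(180) = 7
z' = -7*sin(180) + -12*cos(180) = 12

(-15, 7, 12)


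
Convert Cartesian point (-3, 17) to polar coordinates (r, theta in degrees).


r = sqrt((-3)^2 + 17^2) = 17.2627
theta = atan2(17, -3) = 100.008 degrees

r = 17.2627, theta = 100.008 degrees


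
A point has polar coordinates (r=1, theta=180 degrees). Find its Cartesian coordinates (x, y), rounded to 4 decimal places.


x = 1 * cos(180) = -1
y = 1 * sin(180) = 0

(-1, 0)


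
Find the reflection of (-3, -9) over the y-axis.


Reflection across y-axis: (x, y) -> (-x, y)
(-3, -9) -> (3, -9)

(3, -9)


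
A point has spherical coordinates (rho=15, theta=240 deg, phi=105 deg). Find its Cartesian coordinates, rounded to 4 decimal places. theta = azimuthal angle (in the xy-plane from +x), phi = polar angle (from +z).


x = 15 * sin(105) * cos(240) = -7.2444
y = 15 * sin(105) * sin(240) = -12.5477
z = 15 * cos(105) = -3.8823

(-7.2444, -12.5477, -3.8823)


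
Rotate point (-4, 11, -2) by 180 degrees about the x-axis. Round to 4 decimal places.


x' = -4
y' = 11*cos(180) - -2*sin(180) = -11
z' = 11*sin(180) + -2*cos(180) = 2

(-4, -11, 2)


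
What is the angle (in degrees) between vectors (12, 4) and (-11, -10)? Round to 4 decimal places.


dot = 12*-11 + 4*-10 = -172
|u| = 12.6491, |v| = 14.8661
cos(angle) = -0.9147
angle = 156.1613 degrees

156.1613 degrees


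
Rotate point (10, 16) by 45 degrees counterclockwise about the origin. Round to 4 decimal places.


x' = 10*cos(45) - 16*sin(45) = -4.2426
y' = 10*sin(45) + 16*cos(45) = 18.3848

(-4.2426, 18.3848)


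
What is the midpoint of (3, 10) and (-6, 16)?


Midpoint = ((3+-6)/2, (10+16)/2) = (-1.5, 13)

(-1.5, 13)


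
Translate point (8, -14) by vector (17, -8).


Translation: (x+dx, y+dy) = (8+17, -14+-8) = (25, -22)

(25, -22)


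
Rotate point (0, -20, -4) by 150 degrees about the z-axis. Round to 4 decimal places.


x' = 0*cos(150) - -20*sin(150) = 10
y' = 0*sin(150) + -20*cos(150) = 17.3205
z' = -4

(10, 17.3205, -4)


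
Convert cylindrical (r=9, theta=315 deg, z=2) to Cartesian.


x = 9 * cos(315) = 6.364
y = 9 * sin(315) = -6.364
z = 2

(6.364, -6.364, 2)


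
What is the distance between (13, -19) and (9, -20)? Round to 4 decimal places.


d = sqrt((9-13)^2 + (-20--19)^2) = 4.1231

4.1231


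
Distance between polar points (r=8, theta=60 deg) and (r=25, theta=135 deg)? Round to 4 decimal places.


d = sqrt(r1^2 + r2^2 - 2*r1*r2*cos(t2-t1))
d = sqrt(8^2 + 25^2 - 2*8*25*cos(135-60)) = 24.1965

24.1965


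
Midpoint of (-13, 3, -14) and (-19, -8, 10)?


Midpoint = ((-13+-19)/2, (3+-8)/2, (-14+10)/2) = (-16, -2.5, -2)

(-16, -2.5, -2)


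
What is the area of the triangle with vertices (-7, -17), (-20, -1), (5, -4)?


Area = |x1(y2-y3) + x2(y3-y1) + x3(y1-y2)| / 2
= |-7*(-1--4) + -20*(-4--17) + 5*(-17--1)| / 2
= 180.5

180.5


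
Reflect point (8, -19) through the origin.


Reflection through origin: (x, y) -> (-x, -y)
(8, -19) -> (-8, 19)

(-8, 19)


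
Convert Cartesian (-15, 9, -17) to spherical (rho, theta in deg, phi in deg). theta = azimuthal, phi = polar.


rho = sqrt((-15)^2 + 9^2 + (-17)^2) = 24.3926
theta = atan2(9, -15) = 149.0362 deg
phi = acos(-17/24.3926) = 134.1814 deg

rho = 24.3926, theta = 149.0362 deg, phi = 134.1814 deg


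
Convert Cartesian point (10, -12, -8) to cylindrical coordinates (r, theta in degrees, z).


r = sqrt(10^2 + (-12)^2) = 15.6205
theta = atan2(-12, 10) = 309.8056 deg
z = -8

r = 15.6205, theta = 309.8056 deg, z = -8


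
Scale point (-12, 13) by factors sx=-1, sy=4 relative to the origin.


Scaling: (x*sx, y*sy) = (-12*-1, 13*4) = (12, 52)

(12, 52)


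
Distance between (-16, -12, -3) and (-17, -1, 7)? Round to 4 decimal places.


d = sqrt((-17--16)^2 + (-1--12)^2 + (7--3)^2) = 14.8997

14.8997


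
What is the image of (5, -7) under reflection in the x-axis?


Reflection across x-axis: (x, y) -> (x, -y)
(5, -7) -> (5, 7)

(5, 7)


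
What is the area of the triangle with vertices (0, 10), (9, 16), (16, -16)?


Area = |x1(y2-y3) + x2(y3-y1) + x3(y1-y2)| / 2
= |0*(16--16) + 9*(-16-10) + 16*(10-16)| / 2
= 165

165


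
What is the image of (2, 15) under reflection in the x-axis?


Reflection across x-axis: (x, y) -> (x, -y)
(2, 15) -> (2, -15)

(2, -15)


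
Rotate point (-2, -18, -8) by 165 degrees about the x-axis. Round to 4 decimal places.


x' = -2
y' = -18*cos(165) - -8*sin(165) = 19.4572
z' = -18*sin(165) + -8*cos(165) = 3.0687

(-2, 19.4572, 3.0687)


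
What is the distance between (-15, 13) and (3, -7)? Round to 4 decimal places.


d = sqrt((3--15)^2 + (-7-13)^2) = 26.9072

26.9072


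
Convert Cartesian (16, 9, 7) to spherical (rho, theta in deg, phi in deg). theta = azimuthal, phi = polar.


rho = sqrt(16^2 + 9^2 + 7^2) = 19.6469
theta = atan2(9, 16) = 29.3578 deg
phi = acos(7/19.6469) = 69.1274 deg

rho = 19.6469, theta = 29.3578 deg, phi = 69.1274 deg


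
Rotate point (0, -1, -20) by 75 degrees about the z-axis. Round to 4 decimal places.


x' = 0*cos(75) - -1*sin(75) = 0.9659
y' = 0*sin(75) + -1*cos(75) = -0.2588
z' = -20

(0.9659, -0.2588, -20)


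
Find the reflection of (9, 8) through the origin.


Reflection through origin: (x, y) -> (-x, -y)
(9, 8) -> (-9, -8)

(-9, -8)


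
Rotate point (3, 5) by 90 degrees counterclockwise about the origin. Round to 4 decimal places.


x' = 3*cos(90) - 5*sin(90) = -5
y' = 3*sin(90) + 5*cos(90) = 3

(-5, 3)


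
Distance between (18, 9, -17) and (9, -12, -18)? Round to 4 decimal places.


d = sqrt((9-18)^2 + (-12-9)^2 + (-18--17)^2) = 22.8692

22.8692


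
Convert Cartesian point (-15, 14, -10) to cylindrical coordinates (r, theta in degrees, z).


r = sqrt((-15)^2 + 14^2) = 20.5183
theta = atan2(14, -15) = 136.9749 deg
z = -10

r = 20.5183, theta = 136.9749 deg, z = -10


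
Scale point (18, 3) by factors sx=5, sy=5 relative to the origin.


Scaling: (x*sx, y*sy) = (18*5, 3*5) = (90, 15)

(90, 15)


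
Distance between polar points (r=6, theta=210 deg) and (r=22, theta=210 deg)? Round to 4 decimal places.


d = sqrt(r1^2 + r2^2 - 2*r1*r2*cos(t2-t1))
d = sqrt(6^2 + 22^2 - 2*6*22*cos(210-210)) = 16

16


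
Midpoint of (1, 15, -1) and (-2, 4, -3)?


Midpoint = ((1+-2)/2, (15+4)/2, (-1+-3)/2) = (-0.5, 9.5, -2)

(-0.5, 9.5, -2)


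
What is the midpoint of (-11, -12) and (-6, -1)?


Midpoint = ((-11+-6)/2, (-12+-1)/2) = (-8.5, -6.5)

(-8.5, -6.5)


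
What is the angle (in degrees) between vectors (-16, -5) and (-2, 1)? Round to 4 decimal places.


dot = -16*-2 + -5*1 = 27
|u| = 16.7631, |v| = 2.2361
cos(angle) = 0.7203
angle = 43.9191 degrees

43.9191 degrees


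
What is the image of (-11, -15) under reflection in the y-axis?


Reflection across y-axis: (x, y) -> (-x, y)
(-11, -15) -> (11, -15)

(11, -15)


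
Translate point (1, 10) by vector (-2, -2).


Translation: (x+dx, y+dy) = (1+-2, 10+-2) = (-1, 8)

(-1, 8)


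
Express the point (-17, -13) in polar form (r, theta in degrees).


r = sqrt((-17)^2 + (-13)^2) = 21.4009
theta = atan2(-13, -17) = 217.4054 degrees

r = 21.4009, theta = 217.4054 degrees


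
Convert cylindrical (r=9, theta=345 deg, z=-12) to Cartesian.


x = 9 * cos(345) = 8.6933
y = 9 * sin(345) = -2.3294
z = -12

(8.6933, -2.3294, -12)


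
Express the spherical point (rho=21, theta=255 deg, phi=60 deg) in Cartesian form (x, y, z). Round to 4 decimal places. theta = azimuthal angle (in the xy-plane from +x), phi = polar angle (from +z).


x = 21 * sin(60) * cos(255) = -4.707
y = 21 * sin(60) * sin(255) = -17.5668
z = 21 * cos(60) = 10.5

(-4.707, -17.5668, 10.5)


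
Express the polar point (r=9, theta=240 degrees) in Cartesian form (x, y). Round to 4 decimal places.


x = 9 * cos(240) = -4.5
y = 9 * sin(240) = -7.7942

(-4.5, -7.7942)


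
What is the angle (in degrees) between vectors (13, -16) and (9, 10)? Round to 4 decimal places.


dot = 13*9 + -16*10 = -43
|u| = 20.6155, |v| = 13.4536
cos(angle) = -0.155
angle = 98.9189 degrees

98.9189 degrees


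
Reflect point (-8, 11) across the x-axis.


Reflection across x-axis: (x, y) -> (x, -y)
(-8, 11) -> (-8, -11)

(-8, -11)


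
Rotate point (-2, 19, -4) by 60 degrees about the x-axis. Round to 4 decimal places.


x' = -2
y' = 19*cos(60) - -4*sin(60) = 12.9641
z' = 19*sin(60) + -4*cos(60) = 14.4545

(-2, 12.9641, 14.4545)


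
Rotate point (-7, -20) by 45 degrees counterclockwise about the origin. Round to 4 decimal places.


x' = -7*cos(45) - -20*sin(45) = 9.1924
y' = -7*sin(45) + -20*cos(45) = -19.0919

(9.1924, -19.0919)


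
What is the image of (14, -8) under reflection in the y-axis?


Reflection across y-axis: (x, y) -> (-x, y)
(14, -8) -> (-14, -8)

(-14, -8)


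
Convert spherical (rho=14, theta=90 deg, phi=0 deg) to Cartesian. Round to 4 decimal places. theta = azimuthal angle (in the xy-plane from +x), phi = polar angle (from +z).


x = 14 * sin(0) * cos(90) = 0
y = 14 * sin(0) * sin(90) = 0
z = 14 * cos(0) = 14

(0, 0, 14)


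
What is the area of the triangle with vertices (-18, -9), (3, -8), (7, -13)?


Area = |x1(y2-y3) + x2(y3-y1) + x3(y1-y2)| / 2
= |-18*(-8--13) + 3*(-13--9) + 7*(-9--8)| / 2
= 54.5

54.5


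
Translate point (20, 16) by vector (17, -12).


Translation: (x+dx, y+dy) = (20+17, 16+-12) = (37, 4)

(37, 4)


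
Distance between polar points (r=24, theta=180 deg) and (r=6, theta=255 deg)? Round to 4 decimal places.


d = sqrt(r1^2 + r2^2 - 2*r1*r2*cos(t2-t1))
d = sqrt(24^2 + 6^2 - 2*24*6*cos(255-180)) = 23.1832

23.1832


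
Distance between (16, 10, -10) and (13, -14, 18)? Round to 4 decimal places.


d = sqrt((13-16)^2 + (-14-10)^2 + (18--10)^2) = 37

37


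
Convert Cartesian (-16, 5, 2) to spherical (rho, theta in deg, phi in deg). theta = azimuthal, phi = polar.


rho = sqrt((-16)^2 + 5^2 + 2^2) = 16.8819
theta = atan2(5, -16) = 162.646 deg
phi = acos(2/16.8819) = 83.1962 deg

rho = 16.8819, theta = 162.646 deg, phi = 83.1962 deg


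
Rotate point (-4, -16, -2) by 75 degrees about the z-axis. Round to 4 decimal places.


x' = -4*cos(75) - -16*sin(75) = 14.4195
y' = -4*sin(75) + -16*cos(75) = -8.0048
z' = -2

(14.4195, -8.0048, -2)


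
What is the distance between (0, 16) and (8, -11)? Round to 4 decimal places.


d = sqrt((8-0)^2 + (-11-16)^2) = 28.1603

28.1603


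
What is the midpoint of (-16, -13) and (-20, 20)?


Midpoint = ((-16+-20)/2, (-13+20)/2) = (-18, 3.5)

(-18, 3.5)


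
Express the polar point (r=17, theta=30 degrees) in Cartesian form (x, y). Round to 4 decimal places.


x = 17 * cos(30) = 14.7224
y = 17 * sin(30) = 8.5

(14.7224, 8.5)


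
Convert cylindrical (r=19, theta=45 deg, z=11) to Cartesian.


x = 19 * cos(45) = 13.435
y = 19 * sin(45) = 13.435
z = 11

(13.435, 13.435, 11)


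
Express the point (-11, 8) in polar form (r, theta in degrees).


r = sqrt((-11)^2 + 8^2) = 13.6015
theta = atan2(8, -11) = 143.9726 degrees

r = 13.6015, theta = 143.9726 degrees


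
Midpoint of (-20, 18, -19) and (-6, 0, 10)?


Midpoint = ((-20+-6)/2, (18+0)/2, (-19+10)/2) = (-13, 9, -4.5)

(-13, 9, -4.5)


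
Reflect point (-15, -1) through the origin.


Reflection through origin: (x, y) -> (-x, -y)
(-15, -1) -> (15, 1)

(15, 1)


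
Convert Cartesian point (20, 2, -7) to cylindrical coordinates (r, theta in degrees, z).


r = sqrt(20^2 + 2^2) = 20.0998
theta = atan2(2, 20) = 5.7106 deg
z = -7

r = 20.0998, theta = 5.7106 deg, z = -7


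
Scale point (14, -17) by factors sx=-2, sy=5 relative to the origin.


Scaling: (x*sx, y*sy) = (14*-2, -17*5) = (-28, -85)

(-28, -85)


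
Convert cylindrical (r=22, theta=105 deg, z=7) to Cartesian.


x = 22 * cos(105) = -5.694
y = 22 * sin(105) = 21.2504
z = 7

(-5.694, 21.2504, 7)


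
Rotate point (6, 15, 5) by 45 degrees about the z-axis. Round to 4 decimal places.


x' = 6*cos(45) - 15*sin(45) = -6.364
y' = 6*sin(45) + 15*cos(45) = 14.8492
z' = 5

(-6.364, 14.8492, 5)


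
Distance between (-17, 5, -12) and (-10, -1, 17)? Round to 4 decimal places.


d = sqrt((-10--17)^2 + (-1-5)^2 + (17--12)^2) = 30.4302

30.4302


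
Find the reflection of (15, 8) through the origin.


Reflection through origin: (x, y) -> (-x, -y)
(15, 8) -> (-15, -8)

(-15, -8)


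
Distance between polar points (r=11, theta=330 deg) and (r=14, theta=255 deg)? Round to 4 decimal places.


d = sqrt(r1^2 + r2^2 - 2*r1*r2*cos(t2-t1))
d = sqrt(11^2 + 14^2 - 2*11*14*cos(255-330)) = 15.404

15.404


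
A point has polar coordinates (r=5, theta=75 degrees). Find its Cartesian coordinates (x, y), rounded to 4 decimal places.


x = 5 * cos(75) = 1.2941
y = 5 * sin(75) = 4.8296

(1.2941, 4.8296)


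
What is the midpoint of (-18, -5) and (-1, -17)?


Midpoint = ((-18+-1)/2, (-5+-17)/2) = (-9.5, -11)

(-9.5, -11)


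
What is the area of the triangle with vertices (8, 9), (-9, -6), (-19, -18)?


Area = |x1(y2-y3) + x2(y3-y1) + x3(y1-y2)| / 2
= |8*(-6--18) + -9*(-18-9) + -19*(9--6)| / 2
= 27

27


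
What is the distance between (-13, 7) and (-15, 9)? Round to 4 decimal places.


d = sqrt((-15--13)^2 + (9-7)^2) = 2.8284

2.8284


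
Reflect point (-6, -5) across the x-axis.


Reflection across x-axis: (x, y) -> (x, -y)
(-6, -5) -> (-6, 5)

(-6, 5)


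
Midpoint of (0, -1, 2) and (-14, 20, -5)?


Midpoint = ((0+-14)/2, (-1+20)/2, (2+-5)/2) = (-7, 9.5, -1.5)

(-7, 9.5, -1.5)


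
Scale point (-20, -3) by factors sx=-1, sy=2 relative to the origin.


Scaling: (x*sx, y*sy) = (-20*-1, -3*2) = (20, -6)

(20, -6)


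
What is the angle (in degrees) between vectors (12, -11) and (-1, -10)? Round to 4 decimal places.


dot = 12*-1 + -11*-10 = 98
|u| = 16.2788, |v| = 10.0499
cos(angle) = 0.599
angle = 53.2001 degrees

53.2001 degrees


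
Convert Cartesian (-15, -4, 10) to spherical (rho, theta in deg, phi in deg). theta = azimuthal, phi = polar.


rho = sqrt((-15)^2 + (-4)^2 + 10^2) = 18.4662
theta = atan2(-4, -15) = 194.9314 deg
phi = acos(10/18.4662) = 57.2121 deg

rho = 18.4662, theta = 194.9314 deg, phi = 57.2121 deg


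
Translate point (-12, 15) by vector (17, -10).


Translation: (x+dx, y+dy) = (-12+17, 15+-10) = (5, 5)

(5, 5)


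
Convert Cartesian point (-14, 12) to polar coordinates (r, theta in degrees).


r = sqrt((-14)^2 + 12^2) = 18.4391
theta = atan2(12, -14) = 139.3987 degrees

r = 18.4391, theta = 139.3987 degrees


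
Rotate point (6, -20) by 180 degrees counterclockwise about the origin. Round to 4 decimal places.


x' = 6*cos(180) - -20*sin(180) = -6
y' = 6*sin(180) + -20*cos(180) = 20

(-6, 20)


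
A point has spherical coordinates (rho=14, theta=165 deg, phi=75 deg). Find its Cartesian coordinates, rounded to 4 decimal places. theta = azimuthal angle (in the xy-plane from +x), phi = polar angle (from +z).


x = 14 * sin(75) * cos(165) = -13.0622
y = 14 * sin(75) * sin(165) = 3.5
z = 14 * cos(75) = 3.6235

(-13.0622, 3.5, 3.6235)


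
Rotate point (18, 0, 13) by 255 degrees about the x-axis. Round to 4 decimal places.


x' = 18
y' = 0*cos(255) - 13*sin(255) = 12.557
z' = 0*sin(255) + 13*cos(255) = -3.3646

(18, 12.557, -3.3646)


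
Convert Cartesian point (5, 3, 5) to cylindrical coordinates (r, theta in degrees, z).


r = sqrt(5^2 + 3^2) = 5.831
theta = atan2(3, 5) = 30.9638 deg
z = 5

r = 5.831, theta = 30.9638 deg, z = 5


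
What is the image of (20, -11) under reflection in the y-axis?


Reflection across y-axis: (x, y) -> (-x, y)
(20, -11) -> (-20, -11)

(-20, -11)


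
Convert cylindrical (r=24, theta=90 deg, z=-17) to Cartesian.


x = 24 * cos(90) = 0
y = 24 * sin(90) = 24
z = -17

(0, 24, -17)


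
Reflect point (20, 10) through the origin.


Reflection through origin: (x, y) -> (-x, -y)
(20, 10) -> (-20, -10)

(-20, -10)


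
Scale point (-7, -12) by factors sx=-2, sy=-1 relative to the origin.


Scaling: (x*sx, y*sy) = (-7*-2, -12*-1) = (14, 12)

(14, 12)


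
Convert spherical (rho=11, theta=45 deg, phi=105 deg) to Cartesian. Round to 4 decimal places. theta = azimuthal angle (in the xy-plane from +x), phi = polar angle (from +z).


x = 11 * sin(105) * cos(45) = 7.5131
y = 11 * sin(105) * sin(45) = 7.5131
z = 11 * cos(105) = -2.847

(7.5131, 7.5131, -2.847)


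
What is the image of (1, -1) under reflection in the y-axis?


Reflection across y-axis: (x, y) -> (-x, y)
(1, -1) -> (-1, -1)

(-1, -1)


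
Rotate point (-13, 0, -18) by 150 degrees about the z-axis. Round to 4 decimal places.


x' = -13*cos(150) - 0*sin(150) = 11.2583
y' = -13*sin(150) + 0*cos(150) = -6.5
z' = -18

(11.2583, -6.5, -18)


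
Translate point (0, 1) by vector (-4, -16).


Translation: (x+dx, y+dy) = (0+-4, 1+-16) = (-4, -15)

(-4, -15)


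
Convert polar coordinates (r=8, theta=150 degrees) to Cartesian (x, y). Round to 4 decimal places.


x = 8 * cos(150) = -6.9282
y = 8 * sin(150) = 4

(-6.9282, 4)


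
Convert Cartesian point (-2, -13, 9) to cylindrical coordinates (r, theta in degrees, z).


r = sqrt((-2)^2 + (-13)^2) = 13.1529
theta = atan2(-13, -2) = 261.2538 deg
z = 9

r = 13.1529, theta = 261.2538 deg, z = 9


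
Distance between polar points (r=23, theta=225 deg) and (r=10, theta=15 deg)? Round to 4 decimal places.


d = sqrt(r1^2 + r2^2 - 2*r1*r2*cos(t2-t1))
d = sqrt(23^2 + 10^2 - 2*23*10*cos(15-225)) = 32.0526

32.0526


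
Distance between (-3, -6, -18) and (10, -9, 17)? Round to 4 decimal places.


d = sqrt((10--3)^2 + (-9--6)^2 + (17--18)^2) = 37.4566

37.4566


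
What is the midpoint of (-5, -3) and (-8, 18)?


Midpoint = ((-5+-8)/2, (-3+18)/2) = (-6.5, 7.5)

(-6.5, 7.5)


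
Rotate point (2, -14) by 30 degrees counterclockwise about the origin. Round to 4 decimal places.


x' = 2*cos(30) - -14*sin(30) = 8.7321
y' = 2*sin(30) + -14*cos(30) = -11.1244

(8.7321, -11.1244)


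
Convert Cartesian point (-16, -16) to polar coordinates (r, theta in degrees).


r = sqrt((-16)^2 + (-16)^2) = 22.6274
theta = atan2(-16, -16) = 225 degrees

r = 22.6274, theta = 225 degrees


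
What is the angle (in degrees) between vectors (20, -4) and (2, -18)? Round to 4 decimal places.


dot = 20*2 + -4*-18 = 112
|u| = 20.3961, |v| = 18.1108
cos(angle) = 0.3032
angle = 72.3499 degrees

72.3499 degrees


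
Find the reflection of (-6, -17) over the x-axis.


Reflection across x-axis: (x, y) -> (x, -y)
(-6, -17) -> (-6, 17)

(-6, 17)


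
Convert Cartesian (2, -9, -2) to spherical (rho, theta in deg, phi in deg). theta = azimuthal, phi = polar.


rho = sqrt(2^2 + (-9)^2 + (-2)^2) = 9.434
theta = atan2(-9, 2) = 282.5288 deg
phi = acos(-2/9.434) = 102.2396 deg

rho = 9.434, theta = 282.5288 deg, phi = 102.2396 deg


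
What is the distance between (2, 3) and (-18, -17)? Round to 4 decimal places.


d = sqrt((-18-2)^2 + (-17-3)^2) = 28.2843

28.2843


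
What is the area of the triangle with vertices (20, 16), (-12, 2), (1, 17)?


Area = |x1(y2-y3) + x2(y3-y1) + x3(y1-y2)| / 2
= |20*(2-17) + -12*(17-16) + 1*(16-2)| / 2
= 149

149


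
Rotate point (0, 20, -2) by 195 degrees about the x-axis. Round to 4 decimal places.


x' = 0
y' = 20*cos(195) - -2*sin(195) = -19.8362
z' = 20*sin(195) + -2*cos(195) = -3.2445

(0, -19.8362, -3.2445)


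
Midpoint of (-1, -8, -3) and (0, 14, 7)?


Midpoint = ((-1+0)/2, (-8+14)/2, (-3+7)/2) = (-0.5, 3, 2)

(-0.5, 3, 2)


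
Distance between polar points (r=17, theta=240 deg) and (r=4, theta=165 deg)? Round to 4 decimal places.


d = sqrt(r1^2 + r2^2 - 2*r1*r2*cos(t2-t1))
d = sqrt(17^2 + 4^2 - 2*17*4*cos(165-240)) = 16.4256

16.4256


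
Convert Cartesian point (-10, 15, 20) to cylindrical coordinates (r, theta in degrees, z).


r = sqrt((-10)^2 + 15^2) = 18.0278
theta = atan2(15, -10) = 123.6901 deg
z = 20

r = 18.0278, theta = 123.6901 deg, z = 20


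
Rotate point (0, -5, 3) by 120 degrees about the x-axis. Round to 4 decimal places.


x' = 0
y' = -5*cos(120) - 3*sin(120) = -0.0981
z' = -5*sin(120) + 3*cos(120) = -5.8301

(0, -0.0981, -5.8301)


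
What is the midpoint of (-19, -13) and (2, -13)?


Midpoint = ((-19+2)/2, (-13+-13)/2) = (-8.5, -13)

(-8.5, -13)


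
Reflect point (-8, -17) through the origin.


Reflection through origin: (x, y) -> (-x, -y)
(-8, -17) -> (8, 17)

(8, 17)


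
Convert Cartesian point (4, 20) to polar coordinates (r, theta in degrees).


r = sqrt(4^2 + 20^2) = 20.3961
theta = atan2(20, 4) = 78.6901 degrees

r = 20.3961, theta = 78.6901 degrees


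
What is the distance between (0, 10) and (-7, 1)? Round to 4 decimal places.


d = sqrt((-7-0)^2 + (1-10)^2) = 11.4018

11.4018


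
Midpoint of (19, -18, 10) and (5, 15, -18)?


Midpoint = ((19+5)/2, (-18+15)/2, (10+-18)/2) = (12, -1.5, -4)

(12, -1.5, -4)


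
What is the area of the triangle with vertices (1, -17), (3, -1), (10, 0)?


Area = |x1(y2-y3) + x2(y3-y1) + x3(y1-y2)| / 2
= |1*(-1-0) + 3*(0--17) + 10*(-17--1)| / 2
= 55

55


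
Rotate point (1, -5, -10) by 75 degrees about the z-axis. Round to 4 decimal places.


x' = 1*cos(75) - -5*sin(75) = 5.0884
y' = 1*sin(75) + -5*cos(75) = -0.3282
z' = -10

(5.0884, -0.3282, -10)


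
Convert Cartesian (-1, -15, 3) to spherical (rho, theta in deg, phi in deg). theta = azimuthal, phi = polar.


rho = sqrt((-1)^2 + (-15)^2 + 3^2) = 15.3297
theta = atan2(-15, -1) = 266.1859 deg
phi = acos(3/15.3297) = 78.7145 deg

rho = 15.3297, theta = 266.1859 deg, phi = 78.7145 deg


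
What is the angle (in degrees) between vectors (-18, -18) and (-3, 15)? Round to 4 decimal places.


dot = -18*-3 + -18*15 = -216
|u| = 25.4558, |v| = 15.2971
cos(angle) = -0.5547
angle = 123.6901 degrees

123.6901 degrees


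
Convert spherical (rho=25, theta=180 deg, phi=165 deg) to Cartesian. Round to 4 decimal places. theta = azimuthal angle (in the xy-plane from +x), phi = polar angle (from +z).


x = 25 * sin(165) * cos(180) = -6.4705
y = 25 * sin(165) * sin(180) = 0
z = 25 * cos(165) = -24.1481

(-6.4705, 0, -24.1481)


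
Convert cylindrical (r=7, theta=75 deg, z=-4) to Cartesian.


x = 7 * cos(75) = 1.8117
y = 7 * sin(75) = 6.7615
z = -4

(1.8117, 6.7615, -4)


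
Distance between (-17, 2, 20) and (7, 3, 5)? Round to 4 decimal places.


d = sqrt((7--17)^2 + (3-2)^2 + (5-20)^2) = 28.3196

28.3196


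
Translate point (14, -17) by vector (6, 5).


Translation: (x+dx, y+dy) = (14+6, -17+5) = (20, -12)

(20, -12)


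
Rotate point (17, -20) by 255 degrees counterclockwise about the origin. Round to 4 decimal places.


x' = 17*cos(255) - -20*sin(255) = -23.7184
y' = 17*sin(255) + -20*cos(255) = -11.2444

(-23.7184, -11.2444)


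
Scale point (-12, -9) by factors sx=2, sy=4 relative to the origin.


Scaling: (x*sx, y*sy) = (-12*2, -9*4) = (-24, -36)

(-24, -36)


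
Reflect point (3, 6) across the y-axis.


Reflection across y-axis: (x, y) -> (-x, y)
(3, 6) -> (-3, 6)

(-3, 6)


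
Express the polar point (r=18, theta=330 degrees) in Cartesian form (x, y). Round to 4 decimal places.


x = 18 * cos(330) = 15.5885
y = 18 * sin(330) = -9

(15.5885, -9)


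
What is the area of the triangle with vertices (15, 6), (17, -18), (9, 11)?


Area = |x1(y2-y3) + x2(y3-y1) + x3(y1-y2)| / 2
= |15*(-18-11) + 17*(11-6) + 9*(6--18)| / 2
= 67

67


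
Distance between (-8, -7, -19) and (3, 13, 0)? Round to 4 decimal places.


d = sqrt((3--8)^2 + (13--7)^2 + (0--19)^2) = 29.6985

29.6985


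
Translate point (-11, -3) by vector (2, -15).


Translation: (x+dx, y+dy) = (-11+2, -3+-15) = (-9, -18)

(-9, -18)


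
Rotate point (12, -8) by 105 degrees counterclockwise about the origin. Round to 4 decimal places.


x' = 12*cos(105) - -8*sin(105) = 4.6216
y' = 12*sin(105) + -8*cos(105) = 13.6617

(4.6216, 13.6617)


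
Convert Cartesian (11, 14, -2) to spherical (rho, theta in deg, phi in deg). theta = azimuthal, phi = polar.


rho = sqrt(11^2 + 14^2 + (-2)^2) = 17.9165
theta = atan2(14, 11) = 51.8428 deg
phi = acos(-2/17.9165) = 96.4092 deg

rho = 17.9165, theta = 51.8428 deg, phi = 96.4092 deg


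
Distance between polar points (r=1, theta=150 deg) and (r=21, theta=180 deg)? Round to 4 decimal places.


d = sqrt(r1^2 + r2^2 - 2*r1*r2*cos(t2-t1))
d = sqrt(1^2 + 21^2 - 2*1*21*cos(180-150)) = 20.1402

20.1402


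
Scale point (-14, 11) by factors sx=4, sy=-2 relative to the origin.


Scaling: (x*sx, y*sy) = (-14*4, 11*-2) = (-56, -22)

(-56, -22)


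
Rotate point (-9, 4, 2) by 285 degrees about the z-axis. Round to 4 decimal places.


x' = -9*cos(285) - 4*sin(285) = 1.5343
y' = -9*sin(285) + 4*cos(285) = 9.7286
z' = 2

(1.5343, 9.7286, 2)


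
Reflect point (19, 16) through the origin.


Reflection through origin: (x, y) -> (-x, -y)
(19, 16) -> (-19, -16)

(-19, -16)


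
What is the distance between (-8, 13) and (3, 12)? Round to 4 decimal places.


d = sqrt((3--8)^2 + (12-13)^2) = 11.0454

11.0454


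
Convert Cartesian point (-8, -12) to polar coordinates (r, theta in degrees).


r = sqrt((-8)^2 + (-12)^2) = 14.4222
theta = atan2(-12, -8) = 236.3099 degrees

r = 14.4222, theta = 236.3099 degrees


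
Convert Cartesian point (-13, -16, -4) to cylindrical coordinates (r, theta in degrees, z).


r = sqrt((-13)^2 + (-16)^2) = 20.6155
theta = atan2(-16, -13) = 230.9061 deg
z = -4

r = 20.6155, theta = 230.9061 deg, z = -4


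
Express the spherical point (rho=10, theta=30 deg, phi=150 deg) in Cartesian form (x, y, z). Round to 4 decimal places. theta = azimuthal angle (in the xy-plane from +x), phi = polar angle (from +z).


x = 10 * sin(150) * cos(30) = 4.3301
y = 10 * sin(150) * sin(30) = 2.5
z = 10 * cos(150) = -8.6603

(4.3301, 2.5, -8.6603)


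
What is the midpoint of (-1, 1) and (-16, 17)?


Midpoint = ((-1+-16)/2, (1+17)/2) = (-8.5, 9)

(-8.5, 9)


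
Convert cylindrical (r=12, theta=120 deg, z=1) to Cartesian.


x = 12 * cos(120) = -6
y = 12 * sin(120) = 10.3923
z = 1

(-6, 10.3923, 1)


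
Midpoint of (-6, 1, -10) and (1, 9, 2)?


Midpoint = ((-6+1)/2, (1+9)/2, (-10+2)/2) = (-2.5, 5, -4)

(-2.5, 5, -4)


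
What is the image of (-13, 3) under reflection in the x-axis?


Reflection across x-axis: (x, y) -> (x, -y)
(-13, 3) -> (-13, -3)

(-13, -3)


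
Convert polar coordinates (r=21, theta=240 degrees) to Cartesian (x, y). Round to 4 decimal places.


x = 21 * cos(240) = -10.5
y = 21 * sin(240) = -18.1865

(-10.5, -18.1865)


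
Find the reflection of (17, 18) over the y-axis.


Reflection across y-axis: (x, y) -> (-x, y)
(17, 18) -> (-17, 18)

(-17, 18)


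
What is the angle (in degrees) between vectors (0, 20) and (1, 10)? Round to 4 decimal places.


dot = 0*1 + 20*10 = 200
|u| = 20, |v| = 10.0499
cos(angle) = 0.995
angle = 5.7106 degrees

5.7106 degrees


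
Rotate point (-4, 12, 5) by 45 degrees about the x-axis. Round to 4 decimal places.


x' = -4
y' = 12*cos(45) - 5*sin(45) = 4.9497
z' = 12*sin(45) + 5*cos(45) = 12.0208

(-4, 4.9497, 12.0208)


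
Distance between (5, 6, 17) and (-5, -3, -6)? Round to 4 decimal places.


d = sqrt((-5-5)^2 + (-3-6)^2 + (-6-17)^2) = 26.6458

26.6458


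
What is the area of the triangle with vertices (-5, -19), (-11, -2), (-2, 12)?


Area = |x1(y2-y3) + x2(y3-y1) + x3(y1-y2)| / 2
= |-5*(-2-12) + -11*(12--19) + -2*(-19--2)| / 2
= 118.5

118.5


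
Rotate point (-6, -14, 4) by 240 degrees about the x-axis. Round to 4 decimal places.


x' = -6
y' = -14*cos(240) - 4*sin(240) = 10.4641
z' = -14*sin(240) + 4*cos(240) = 10.1244

(-6, 10.4641, 10.1244)


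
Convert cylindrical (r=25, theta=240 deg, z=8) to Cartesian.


x = 25 * cos(240) = -12.5
y = 25 * sin(240) = -21.6506
z = 8

(-12.5, -21.6506, 8)


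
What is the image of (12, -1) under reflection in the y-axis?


Reflection across y-axis: (x, y) -> (-x, y)
(12, -1) -> (-12, -1)

(-12, -1)


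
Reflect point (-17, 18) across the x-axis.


Reflection across x-axis: (x, y) -> (x, -y)
(-17, 18) -> (-17, -18)

(-17, -18)


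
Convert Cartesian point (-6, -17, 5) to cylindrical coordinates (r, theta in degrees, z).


r = sqrt((-6)^2 + (-17)^2) = 18.0278
theta = atan2(-17, -6) = 250.56 deg
z = 5

r = 18.0278, theta = 250.56 deg, z = 5


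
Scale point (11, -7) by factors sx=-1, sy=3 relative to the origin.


Scaling: (x*sx, y*sy) = (11*-1, -7*3) = (-11, -21)

(-11, -21)


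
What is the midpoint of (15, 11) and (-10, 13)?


Midpoint = ((15+-10)/2, (11+13)/2) = (2.5, 12)

(2.5, 12)


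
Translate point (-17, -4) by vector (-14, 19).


Translation: (x+dx, y+dy) = (-17+-14, -4+19) = (-31, 15)

(-31, 15)


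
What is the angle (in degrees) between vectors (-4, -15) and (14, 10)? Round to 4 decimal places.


dot = -4*14 + -15*10 = -206
|u| = 15.5242, |v| = 17.2047
cos(angle) = -0.7713
angle = 140.4691 degrees

140.4691 degrees


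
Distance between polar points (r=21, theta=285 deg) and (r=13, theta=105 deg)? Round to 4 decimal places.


d = sqrt(r1^2 + r2^2 - 2*r1*r2*cos(t2-t1))
d = sqrt(21^2 + 13^2 - 2*21*13*cos(105-285)) = 34

34


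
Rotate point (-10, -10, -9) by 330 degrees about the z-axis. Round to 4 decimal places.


x' = -10*cos(330) - -10*sin(330) = -13.6603
y' = -10*sin(330) + -10*cos(330) = -3.6603
z' = -9

(-13.6603, -3.6603, -9)


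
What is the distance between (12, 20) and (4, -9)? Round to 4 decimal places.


d = sqrt((4-12)^2 + (-9-20)^2) = 30.0832

30.0832


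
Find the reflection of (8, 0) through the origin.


Reflection through origin: (x, y) -> (-x, -y)
(8, 0) -> (-8, 0)

(-8, 0)


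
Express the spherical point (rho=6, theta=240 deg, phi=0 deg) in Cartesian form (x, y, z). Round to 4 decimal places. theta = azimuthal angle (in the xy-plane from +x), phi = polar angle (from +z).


x = 6 * sin(0) * cos(240) = 0
y = 6 * sin(0) * sin(240) = 0
z = 6 * cos(0) = 6

(0, 0, 6)


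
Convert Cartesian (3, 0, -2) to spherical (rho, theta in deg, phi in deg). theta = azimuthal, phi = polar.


rho = sqrt(3^2 + 0^2 + (-2)^2) = 3.6056
theta = atan2(0, 3) = 0 deg
phi = acos(-2/3.6056) = 123.6901 deg

rho = 3.6056, theta = 0 deg, phi = 123.6901 deg


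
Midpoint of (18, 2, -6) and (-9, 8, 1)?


Midpoint = ((18+-9)/2, (2+8)/2, (-6+1)/2) = (4.5, 5, -2.5)

(4.5, 5, -2.5)


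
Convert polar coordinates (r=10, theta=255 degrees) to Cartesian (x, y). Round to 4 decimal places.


x = 10 * cos(255) = -2.5882
y = 10 * sin(255) = -9.6593

(-2.5882, -9.6593)


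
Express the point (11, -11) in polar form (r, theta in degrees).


r = sqrt(11^2 + (-11)^2) = 15.5563
theta = atan2(-11, 11) = 315 degrees

r = 15.5563, theta = 315 degrees
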